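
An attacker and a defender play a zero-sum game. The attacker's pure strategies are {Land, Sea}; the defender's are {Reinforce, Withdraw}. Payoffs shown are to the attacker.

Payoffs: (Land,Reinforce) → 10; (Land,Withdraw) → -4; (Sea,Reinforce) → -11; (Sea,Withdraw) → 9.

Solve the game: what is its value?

Row minima: Land → -4, Sea → -11; maximin = -4.
Column maxima: Reinforce → 10, Withdraw → 9; minimax = 9.
-4 ≠ 9, so there is no saddle point; optimal play is mixed.
Let the attacker play Land with probability p. Expected payoff against Reinforce: 10p + (-11)(1−p) = 21p − 11; against Withdraw: (-4)p + 9(1−p) = −13p + 9.
Setting these equal: 21p − 11 = −13p + 9 ⇒ 34p = 20 ⇒ p = 10/17, and the value is (21)·(10/17) − 11 = 23/17.
For the defender: with q = P(Reinforce), equating Land's and Sea's payoffs gives 14q − 4 = −20q + 9 ⇒ q = 13/34.

23/17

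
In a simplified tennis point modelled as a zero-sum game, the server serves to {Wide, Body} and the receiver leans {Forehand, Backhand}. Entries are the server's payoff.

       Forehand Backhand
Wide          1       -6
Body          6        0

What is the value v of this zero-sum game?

Row minima: Wide → -6, Body → 0; maximin = 0.
Column maxima: Forehand → 6, Backhand → 0; minimax = 0.
Since maximin = minimax = 0, there is a saddle point and the value is 0.

0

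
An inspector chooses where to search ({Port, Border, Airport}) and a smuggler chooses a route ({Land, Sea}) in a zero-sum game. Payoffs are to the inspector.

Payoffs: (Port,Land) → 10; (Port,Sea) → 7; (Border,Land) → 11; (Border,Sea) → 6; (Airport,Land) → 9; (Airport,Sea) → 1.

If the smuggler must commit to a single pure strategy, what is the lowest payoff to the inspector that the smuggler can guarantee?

Column maxima: Land → 11, Sea → 7.
The smallest of these is 7.

7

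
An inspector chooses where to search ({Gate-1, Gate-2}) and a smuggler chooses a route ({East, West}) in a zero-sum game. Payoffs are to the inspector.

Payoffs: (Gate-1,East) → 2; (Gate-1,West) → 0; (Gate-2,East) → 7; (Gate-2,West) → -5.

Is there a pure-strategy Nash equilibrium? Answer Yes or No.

Yes

Row minima: Gate-1 → 0, Gate-2 → -5; maximin = 0.
Column maxima: East → 7, West → 0; minimax = 0.
maximin = minimax = 0, so a saddle point exists.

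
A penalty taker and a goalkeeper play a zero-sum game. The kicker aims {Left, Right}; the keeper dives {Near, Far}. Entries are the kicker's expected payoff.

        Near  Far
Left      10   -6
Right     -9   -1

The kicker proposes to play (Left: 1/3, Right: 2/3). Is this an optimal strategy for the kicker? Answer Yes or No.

Yes

Against Near this mix gives (1/3)·10 + (2/3)·(-9) = -8/3.
Against Far this mix gives (1/3)·(-6) + (2/3)·(-1) = -8/3.
All of the keeper's active replies (Near, Far) yield -8/3, and no column does worse for the kicker. The mix makes the keeper indifferent and guarantees -8/3, so it is optimal.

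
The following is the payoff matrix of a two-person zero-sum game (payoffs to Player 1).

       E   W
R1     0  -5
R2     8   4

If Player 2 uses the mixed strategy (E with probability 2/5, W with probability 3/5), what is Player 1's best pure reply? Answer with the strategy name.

R2

Expected payoff of R1: (2/5)·0 + (3/5)·(-5) = -3.
Expected payoff of R2: (2/5)·8 + (3/5)·4 = 28/5.
The largest is 28/5, so Player 1's best response is R2.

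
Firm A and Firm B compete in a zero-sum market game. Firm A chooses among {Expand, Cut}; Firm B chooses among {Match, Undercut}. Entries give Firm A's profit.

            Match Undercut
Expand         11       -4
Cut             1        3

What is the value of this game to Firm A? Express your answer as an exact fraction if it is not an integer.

Row minima: Expand → -4, Cut → 1; maximin = 1.
Column maxima: Match → 11, Undercut → 3; minimax = 3.
1 ≠ 3, so there is no saddle point; optimal play is mixed.
Let Firm A play Expand with probability p. Expected payoff against Match: 11p + 1(1−p) = 10p + 1; against Undercut: (-4)p + 3(1−p) = −7p + 3.
Setting these equal: 10p + 1 = −7p + 3 ⇒ 17p = 2 ⇒ p = 2/17, and the value is (10)·(2/17) + 1 = 37/17.
For Firm B: with q = P(Match), equating Expand's and Cut's payoffs gives 15q − 4 = −2q + 3 ⇒ q = 7/17.

37/17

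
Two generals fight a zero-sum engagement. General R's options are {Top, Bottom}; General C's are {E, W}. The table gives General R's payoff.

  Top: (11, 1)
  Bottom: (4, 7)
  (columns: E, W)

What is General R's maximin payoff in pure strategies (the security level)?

Row minima: Top → 1, Bottom → 4.
The best of these is 4.

4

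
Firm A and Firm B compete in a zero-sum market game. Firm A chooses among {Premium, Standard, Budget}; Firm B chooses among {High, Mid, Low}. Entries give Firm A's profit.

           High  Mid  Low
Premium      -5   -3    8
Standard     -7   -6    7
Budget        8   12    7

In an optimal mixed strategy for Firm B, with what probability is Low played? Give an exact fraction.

Row minima: Premium → -5, Standard → -7, Budget → 7; maximin = 7.
Column maxima: High → 8, Mid → 12, Low → 8; minimax = 8.
7 ≠ 8, so there is no saddle point; optimal play is mixed.
Standard is strictly dominated by Premium, so Firm A never plays it.
Mid is strictly dominated by High (it gives Firm A strictly more in every row), so Firm B never plays it.
On the remaining 2×2 (Premium, Budget vs High, Low):
Let Firm A play Premium with probability p. Expected payoff against High: (-5)p + 8(1−p) = −13p + 8; against Low: 8p + 7(1−p) = p + 7.
Setting these equal: −13p + 8 = p + 7 ⇒ −14p = -1 ⇒ p = 1/14, and the value is (-13)·(1/14) + 8 = 99/14.
For Firm B: with q = P(High), equating Premium's and Budget's payoffs gives −13q + 8 = q + 7 ⇒ q = 1/14.

13/14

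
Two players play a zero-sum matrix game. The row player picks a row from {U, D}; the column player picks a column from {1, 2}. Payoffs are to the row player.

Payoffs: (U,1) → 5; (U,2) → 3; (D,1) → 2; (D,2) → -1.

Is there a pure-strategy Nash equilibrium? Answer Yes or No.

Yes

Row minima: U → 3, D → -1; maximin = 3.
Column maxima: 1 → 5, 2 → 3; minimax = 3.
maximin = minimax = 3, so a saddle point exists.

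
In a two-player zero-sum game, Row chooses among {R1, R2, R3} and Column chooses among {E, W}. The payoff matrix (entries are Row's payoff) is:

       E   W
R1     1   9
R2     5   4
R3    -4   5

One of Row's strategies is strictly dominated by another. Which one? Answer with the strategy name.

R3

R1 gives a strictly higher payoff than R3 against every column: 1 > -4, 9 > 5.
So R3 is strictly dominated and Row never plays it.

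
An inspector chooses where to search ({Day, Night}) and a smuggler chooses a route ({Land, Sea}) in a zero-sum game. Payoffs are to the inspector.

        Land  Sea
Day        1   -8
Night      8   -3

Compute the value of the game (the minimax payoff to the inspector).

Row minima: Day → -8, Night → -3; maximin = -3.
Column maxima: Land → 8, Sea → -3; minimax = -3.
Since maximin = minimax = -3, there is a saddle point and the value is -3.

-3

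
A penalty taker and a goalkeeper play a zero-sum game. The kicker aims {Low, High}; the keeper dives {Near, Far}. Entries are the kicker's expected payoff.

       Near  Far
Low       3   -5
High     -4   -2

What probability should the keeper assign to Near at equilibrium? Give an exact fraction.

3/10

Row minima: Low → -5, High → -4; maximin = -4.
Column maxima: Near → 3, Far → -2; minimax = -2.
-4 ≠ -2, so there is no saddle point; optimal play is mixed.
Let the kicker play Low with probability p. Expected payoff against Near: 3p + (-4)(1−p) = 7p − 4; against Far: (-5)p + (-2)(1−p) = −3p − 2.
Setting these equal: 7p − 4 = −3p − 2 ⇒ 10p = 2 ⇒ p = 1/5, and the value is (7)·(1/5) − 4 = -13/5.
For the keeper: with q = P(Near), equating Low's and High's payoffs gives 8q − 5 = −2q − 2 ⇒ q = 3/10.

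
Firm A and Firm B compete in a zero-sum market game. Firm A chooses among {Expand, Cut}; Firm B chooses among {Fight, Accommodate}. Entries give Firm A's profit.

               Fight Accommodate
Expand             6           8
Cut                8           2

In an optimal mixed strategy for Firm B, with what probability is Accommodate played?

Row minima: Expand → 6, Cut → 2; maximin = 6.
Column maxima: Fight → 8, Accommodate → 8; minimax = 8.
6 ≠ 8, so there is no saddle point; optimal play is mixed.
Let Firm A play Expand with probability p. Expected payoff against Fight: 6p + 8(1−p) = −2p + 8; against Accommodate: 8p + 2(1−p) = 6p + 2.
Setting these equal: −2p + 8 = 6p + 2 ⇒ −8p = -6 ⇒ p = 3/4, and the value is (-2)·(3/4) + 8 = 13/2.
For Firm B: with q = P(Fight), equating Expand's and Cut's payoffs gives −2q + 8 = 6q + 2 ⇒ q = 3/4.

1/4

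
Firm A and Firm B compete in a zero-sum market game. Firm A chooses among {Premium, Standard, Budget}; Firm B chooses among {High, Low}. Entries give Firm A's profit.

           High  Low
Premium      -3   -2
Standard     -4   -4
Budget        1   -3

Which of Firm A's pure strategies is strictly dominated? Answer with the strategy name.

Standard

Premium gives a strictly higher payoff than Standard against every column: -3 > -4, -2 > -4.
So Standard is strictly dominated and Firm A never plays it.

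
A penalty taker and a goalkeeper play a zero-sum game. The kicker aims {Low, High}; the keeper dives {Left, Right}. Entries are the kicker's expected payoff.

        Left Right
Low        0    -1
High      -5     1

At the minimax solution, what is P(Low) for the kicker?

6/7

Row minima: Low → -1, High → -5; maximin = -1.
Column maxima: Left → 0, Right → 1; minimax = 0.
-1 ≠ 0, so there is no saddle point; optimal play is mixed.
Let the kicker play Low with probability p. Expected payoff against Left: 0p + (-5)(1−p) = 5p − 5; against Right: (-1)p + 1(1−p) = −2p + 1.
Setting these equal: 5p − 5 = −2p + 1 ⇒ 7p = 6 ⇒ p = 6/7, and the value is (5)·(6/7) − 5 = -5/7.
For the keeper: with q = P(Left), equating Low's and High's payoffs gives q − 1 = −6q + 1 ⇒ q = 2/7.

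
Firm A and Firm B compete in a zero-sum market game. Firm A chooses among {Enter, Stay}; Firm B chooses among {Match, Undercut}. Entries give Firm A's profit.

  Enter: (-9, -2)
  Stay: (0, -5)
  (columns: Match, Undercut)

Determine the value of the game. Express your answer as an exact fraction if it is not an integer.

-15/4

Row minima: Enter → -9, Stay → -5; maximin = -5.
Column maxima: Match → 0, Undercut → -2; minimax = -2.
-5 ≠ -2, so there is no saddle point; optimal play is mixed.
Let Firm A play Enter with probability p. Expected payoff against Match: (-9)p + 0(1−p) = −9p; against Undercut: (-2)p + (-5)(1−p) = 3p − 5.
Setting these equal: −9p = 3p − 5 ⇒ −12p = -5 ⇒ p = 5/12, and the value is (-9)·(5/12) = -15/4.
For Firm B: with q = P(Match), equating Enter's and Stay's payoffs gives −7q − 2 = 5q − 5 ⇒ q = 1/4.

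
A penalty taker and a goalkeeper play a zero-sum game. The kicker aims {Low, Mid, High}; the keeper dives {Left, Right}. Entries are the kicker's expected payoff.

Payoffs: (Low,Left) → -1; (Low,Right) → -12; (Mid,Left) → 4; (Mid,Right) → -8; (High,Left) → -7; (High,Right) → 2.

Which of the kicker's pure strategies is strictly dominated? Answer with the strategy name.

Low

Mid gives a strictly higher payoff than Low against every column: 4 > -1, -8 > -12.
So Low is strictly dominated and the kicker never plays it.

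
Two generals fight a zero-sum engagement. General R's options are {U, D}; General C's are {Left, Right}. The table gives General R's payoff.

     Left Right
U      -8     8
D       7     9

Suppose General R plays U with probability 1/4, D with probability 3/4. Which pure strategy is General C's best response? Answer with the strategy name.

Left

If General C plays Left, General R's expected payoff is (1/4)·(-8) + (3/4)·7 = 13/4.
If General C plays Right, General R's expected payoff is (1/4)·8 + (3/4)·9 = 35/4.
General C minimizes General R's payoff; the smallest is 13/4, so the best response is Left.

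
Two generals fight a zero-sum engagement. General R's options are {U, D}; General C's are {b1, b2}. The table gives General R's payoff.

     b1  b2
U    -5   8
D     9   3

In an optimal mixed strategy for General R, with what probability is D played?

Row minima: U → -5, D → 3; maximin = 3.
Column maxima: b1 → 9, b2 → 8; minimax = 8.
3 ≠ 8, so there is no saddle point; optimal play is mixed.
Let General R play U with probability p. Expected payoff against b1: (-5)p + 9(1−p) = −14p + 9; against b2: 8p + 3(1−p) = 5p + 3.
Setting these equal: −14p + 9 = 5p + 3 ⇒ −19p = -6 ⇒ p = 6/19, and the value is (-14)·(6/19) + 9 = 87/19.
For General C: with q = P(b1), equating U's and D's payoffs gives −13q + 8 = 6q + 3 ⇒ q = 5/19.

13/19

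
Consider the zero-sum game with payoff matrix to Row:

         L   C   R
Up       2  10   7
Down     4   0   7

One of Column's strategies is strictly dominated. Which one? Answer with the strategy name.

L holds Row's payoff strictly below R in every row: 2 < 7, 4 < 7.
So R is strictly dominated for Column.

R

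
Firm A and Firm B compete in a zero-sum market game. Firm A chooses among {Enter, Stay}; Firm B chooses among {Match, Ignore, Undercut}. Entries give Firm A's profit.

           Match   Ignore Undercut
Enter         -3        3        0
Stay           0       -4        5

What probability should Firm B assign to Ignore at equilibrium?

Row minima: Enter → -3, Stay → -4; maximin = -3.
Column maxima: Match → 0, Ignore → 3, Undercut → 5; minimax = 0.
-3 ≠ 0, so there is no saddle point; optimal play is mixed.
Undercut is strictly dominated by Match (it gives Firm A strictly more in every row), so Firm B never plays it.
On the remaining 2×2 (Enter, Stay vs Match, Ignore):
Let Firm A play Enter with probability p. Expected payoff against Match: (-3)p + 0(1−p) = −3p; against Ignore: 3p + (-4)(1−p) = 7p − 4.
Setting these equal: −3p = 7p − 4 ⇒ −10p = -4 ⇒ p = 2/5, and the value is (-3)·(2/5) = -6/5.
For Firm B: with q = P(Match), equating Enter's and Stay's payoffs gives −6q + 3 = 4q − 4 ⇒ q = 7/10.

3/10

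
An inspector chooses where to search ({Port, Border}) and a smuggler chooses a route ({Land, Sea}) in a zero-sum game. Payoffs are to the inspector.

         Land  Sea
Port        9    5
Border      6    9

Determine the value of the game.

51/7

Row minima: Port → 5, Border → 6; maximin = 6.
Column maxima: Land → 9, Sea → 9; minimax = 9.
6 ≠ 9, so there is no saddle point; optimal play is mixed.
Let the inspector play Port with probability p. Expected payoff against Land: 9p + 6(1−p) = 3p + 6; against Sea: 5p + 9(1−p) = −4p + 9.
Setting these equal: 3p + 6 = −4p + 9 ⇒ 7p = 3 ⇒ p = 3/7, and the value is (3)·(3/7) + 6 = 51/7.
For the smuggler: with q = P(Land), equating Port's and Border's payoffs gives 4q + 5 = −3q + 9 ⇒ q = 4/7.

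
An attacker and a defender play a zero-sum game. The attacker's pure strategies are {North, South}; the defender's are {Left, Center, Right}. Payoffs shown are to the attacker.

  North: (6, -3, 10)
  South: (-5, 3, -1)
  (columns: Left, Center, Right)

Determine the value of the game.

Row minima: North → -3, South → -5; maximin = -3.
Column maxima: Left → 6, Center → 3, Right → 10; minimax = 3.
-3 ≠ 3, so there is no saddle point; optimal play is mixed.
Right is strictly dominated by Left (it gives the attacker strictly more in every row), so the defender never plays it.
On the remaining 2×2 (North, South vs Left, Center):
Let the attacker play North with probability p. Expected payoff against Left: 6p + (-5)(1−p) = 11p − 5; against Center: (-3)p + 3(1−p) = −6p + 3.
Setting these equal: 11p − 5 = −6p + 3 ⇒ 17p = 8 ⇒ p = 8/17, and the value is (11)·(8/17) − 5 = 3/17.
For the defender: with q = P(Left), equating North's and South's payoffs gives 9q − 3 = −8q + 3 ⇒ q = 6/17.

3/17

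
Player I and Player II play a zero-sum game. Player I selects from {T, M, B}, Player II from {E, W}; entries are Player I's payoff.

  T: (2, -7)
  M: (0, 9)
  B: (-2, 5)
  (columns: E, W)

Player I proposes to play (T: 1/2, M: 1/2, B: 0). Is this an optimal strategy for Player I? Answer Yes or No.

Yes

Against E this mix gives (1/2)·2 + (1/2)·0 = 1.
Against W this mix gives (1/2)·(-7) + (1/2)·9 = 1.
All of Player II's active replies (E, W) yield 1, and no column does worse for Player I. The mix makes Player II indifferent and guarantees 1, so it is optimal.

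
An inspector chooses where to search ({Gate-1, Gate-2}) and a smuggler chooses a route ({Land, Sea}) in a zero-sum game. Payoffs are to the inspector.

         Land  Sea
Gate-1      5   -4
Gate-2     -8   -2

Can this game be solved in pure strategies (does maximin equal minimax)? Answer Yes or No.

Row minima: Gate-1 → -4, Gate-2 → -8; maximin = -4.
Column maxima: Land → 5, Sea → -2; minimax = -2.
-4 ≠ -2, so no pure-strategy equilibrium exists.

No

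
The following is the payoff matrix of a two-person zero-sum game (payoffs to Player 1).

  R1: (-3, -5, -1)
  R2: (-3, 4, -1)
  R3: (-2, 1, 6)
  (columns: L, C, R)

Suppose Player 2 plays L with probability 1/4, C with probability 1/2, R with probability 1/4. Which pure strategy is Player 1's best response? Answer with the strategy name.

R3

Expected payoff of R1: (1/4)·(-3) + (1/2)·(-5) + (1/4)·(-1) = -7/2.
Expected payoff of R2: (1/4)·(-3) + (1/2)·4 + (1/4)·(-1) = 1.
Expected payoff of R3: (1/4)·(-2) + (1/2)·1 + (1/4)·6 = 3/2.
The largest is 3/2, so Player 1's best response is R3.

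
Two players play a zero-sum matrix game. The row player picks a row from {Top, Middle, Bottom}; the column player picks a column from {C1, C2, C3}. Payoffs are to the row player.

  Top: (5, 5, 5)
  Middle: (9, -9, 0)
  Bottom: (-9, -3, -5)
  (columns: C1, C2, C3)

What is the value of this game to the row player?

5

Row minima: Top → 5, Middle → -9, Bottom → -9; maximin = 5.
Column maxima: C1 → 9, C2 → 5, C3 → 5; minimax = 5.
Since maximin = minimax = 5, there is a saddle point and the value is 5.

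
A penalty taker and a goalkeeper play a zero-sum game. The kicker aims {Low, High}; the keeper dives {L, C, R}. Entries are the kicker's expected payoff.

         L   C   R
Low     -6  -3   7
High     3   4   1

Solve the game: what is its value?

9/5

Row minima: Low → -6, High → 1; maximin = 1.
Column maxima: L → 3, C → 4, R → 7; minimax = 3.
1 ≠ 3, so there is no saddle point; optimal play is mixed.
C is strictly dominated by L (it gives the kicker strictly more in every row), so the keeper never plays it.
On the remaining 2×2 (Low, High vs L, R):
Let the kicker play Low with probability p. Expected payoff against L: (-6)p + 3(1−p) = −9p + 3; against R: 7p + 1(1−p) = 6p + 1.
Setting these equal: −9p + 3 = 6p + 1 ⇒ −15p = -2 ⇒ p = 2/15, and the value is (-9)·(2/15) + 3 = 9/5.
For the keeper: with q = P(L), equating Low's and High's payoffs gives −13q + 7 = 2q + 1 ⇒ q = 2/5.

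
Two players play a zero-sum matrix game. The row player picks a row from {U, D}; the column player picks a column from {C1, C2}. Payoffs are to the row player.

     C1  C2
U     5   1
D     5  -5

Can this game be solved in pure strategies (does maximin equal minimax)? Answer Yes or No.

Row minima: U → 1, D → -5; maximin = 1.
Column maxima: C1 → 5, C2 → 1; minimax = 1.
maximin = minimax = 1, so a saddle point exists.

Yes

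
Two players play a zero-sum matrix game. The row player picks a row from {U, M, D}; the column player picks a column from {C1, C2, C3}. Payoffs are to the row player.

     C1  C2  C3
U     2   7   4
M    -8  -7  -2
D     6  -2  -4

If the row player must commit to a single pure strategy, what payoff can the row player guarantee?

Row minima: U → 2, M → -8, D → -4.
The best of these is 2.

2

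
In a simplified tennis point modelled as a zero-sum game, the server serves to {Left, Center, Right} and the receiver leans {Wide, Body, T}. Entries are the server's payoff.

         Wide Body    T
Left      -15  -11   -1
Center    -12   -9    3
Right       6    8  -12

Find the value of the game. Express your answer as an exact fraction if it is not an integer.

Row minima: Left → -15, Center → -12, Right → -12; maximin = -12.
Column maxima: Wide → 6, Body → 8, T → 3; minimax = 3.
-12 ≠ 3, so there is no saddle point; optimal play is mixed.
Left is strictly dominated by Center, so the server never plays it.
Body is strictly dominated by Wide (it gives the server strictly more in every row), so the receiver never plays it.
On the remaining 2×2 (Center, Right vs Wide, T):
Let the server play Center with probability p. Expected payoff against Wide: (-12)p + 6(1−p) = −18p + 6; against T: 3p + (-12)(1−p) = 15p − 12.
Setting these equal: −18p + 6 = 15p − 12 ⇒ −33p = -18 ⇒ p = 6/11, and the value is (-18)·(6/11) + 6 = -42/11.
For the receiver: with q = P(Wide), equating Center's and Right's payoffs gives −15q + 3 = 18q − 12 ⇒ q = 5/11.

-42/11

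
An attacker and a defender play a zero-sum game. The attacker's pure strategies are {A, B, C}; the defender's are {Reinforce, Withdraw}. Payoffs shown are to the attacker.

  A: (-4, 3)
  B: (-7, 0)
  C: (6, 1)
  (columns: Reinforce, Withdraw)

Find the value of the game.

Row minima: A → -4, B → -7, C → 1; maximin = 1.
Column maxima: Reinforce → 6, Withdraw → 3; minimax = 3.
1 ≠ 3, so there is no saddle point; optimal play is mixed.
B is strictly dominated by A, so the attacker never plays it.
On the remaining 2×2 (A, C vs Reinforce, Withdraw):
Let the attacker play A with probability p. Expected payoff against Reinforce: (-4)p + 6(1−p) = −10p + 6; against Withdraw: 3p + 1(1−p) = 2p + 1.
Setting these equal: −10p + 6 = 2p + 1 ⇒ −12p = -5 ⇒ p = 5/12, and the value is (-10)·(5/12) + 6 = 11/6.
For the defender: with q = P(Reinforce), equating A's and C's payoffs gives −7q + 3 = 5q + 1 ⇒ q = 1/6.

11/6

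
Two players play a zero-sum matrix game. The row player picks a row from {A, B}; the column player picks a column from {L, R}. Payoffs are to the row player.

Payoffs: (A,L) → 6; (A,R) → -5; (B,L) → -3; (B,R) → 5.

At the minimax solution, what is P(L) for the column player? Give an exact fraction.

Row minima: A → -5, B → -3; maximin = -3.
Column maxima: L → 6, R → 5; minimax = 5.
-3 ≠ 5, so there is no saddle point; optimal play is mixed.
Let the row player play A with probability p. Expected payoff against L: 6p + (-3)(1−p) = 9p − 3; against R: (-5)p + 5(1−p) = −10p + 5.
Setting these equal: 9p − 3 = −10p + 5 ⇒ 19p = 8 ⇒ p = 8/19, and the value is (9)·(8/19) − 3 = 15/19.
For the column player: with q = P(L), equating A's and B's payoffs gives 11q − 5 = −8q + 5 ⇒ q = 10/19.

10/19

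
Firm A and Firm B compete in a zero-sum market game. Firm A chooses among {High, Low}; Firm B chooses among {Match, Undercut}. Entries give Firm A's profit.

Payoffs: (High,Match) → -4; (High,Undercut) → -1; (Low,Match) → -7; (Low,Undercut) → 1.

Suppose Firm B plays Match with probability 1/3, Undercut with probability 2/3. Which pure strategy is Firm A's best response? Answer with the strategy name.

Low

Expected payoff of High: (1/3)·(-4) + (2/3)·(-1) = -2.
Expected payoff of Low: (1/3)·(-7) + (2/3)·1 = -5/3.
The largest is -5/3, so Firm A's best response is Low.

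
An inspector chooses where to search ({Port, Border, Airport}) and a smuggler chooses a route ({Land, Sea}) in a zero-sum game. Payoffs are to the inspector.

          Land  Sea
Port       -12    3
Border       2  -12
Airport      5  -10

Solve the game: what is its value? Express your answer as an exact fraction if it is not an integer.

Row minima: Port → -12, Border → -12, Airport → -10; maximin = -10.
Column maxima: Land → 5, Sea → 3; minimax = 3.
-10 ≠ 3, so there is no saddle point; optimal play is mixed.
Border is strictly dominated by Airport, so the inspector never plays it.
On the remaining 2×2 (Port, Airport vs Land, Sea):
Let the inspector play Port with probability p. Expected payoff against Land: (-12)p + 5(1−p) = −17p + 5; against Sea: 3p + (-10)(1−p) = 13p − 10.
Setting these equal: −17p + 5 = 13p − 10 ⇒ −30p = -15 ⇒ p = 1/2, and the value is (-17)·(1/2) + 5 = -7/2.
For the smuggler: with q = P(Land), equating Port's and Airport's payoffs gives −15q + 3 = 15q − 10 ⇒ q = 13/30.

-7/2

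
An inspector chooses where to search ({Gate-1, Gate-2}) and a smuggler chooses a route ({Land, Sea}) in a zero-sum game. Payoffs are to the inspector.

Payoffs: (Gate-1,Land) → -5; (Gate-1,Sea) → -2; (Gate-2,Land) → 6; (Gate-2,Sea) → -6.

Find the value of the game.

Row minima: Gate-1 → -5, Gate-2 → -6; maximin = -5.
Column maxima: Land → 6, Sea → -2; minimax = -2.
-5 ≠ -2, so there is no saddle point; optimal play is mixed.
Let the inspector play Gate-1 with probability p. Expected payoff against Land: (-5)p + 6(1−p) = −11p + 6; against Sea: (-2)p + (-6)(1−p) = 4p − 6.
Setting these equal: −11p + 6 = 4p − 6 ⇒ −15p = -12 ⇒ p = 4/5, and the value is (-11)·(4/5) + 6 = -14/5.
For the smuggler: with q = P(Land), equating Gate-1's and Gate-2's payoffs gives −3q − 2 = 12q − 6 ⇒ q = 4/15.

-14/5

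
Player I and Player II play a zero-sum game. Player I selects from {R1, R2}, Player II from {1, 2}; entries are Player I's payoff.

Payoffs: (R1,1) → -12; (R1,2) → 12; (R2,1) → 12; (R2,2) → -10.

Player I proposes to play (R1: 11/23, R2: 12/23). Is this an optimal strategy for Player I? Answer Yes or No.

Against 1 this mix gives (11/23)·(-12) + (12/23)·12 = 12/23.
Against 2 this mix gives (11/23)·12 + (12/23)·(-10) = 12/23.
All of Player II's active replies (1, 2) yield 12/23, and no column does worse for Player I. The mix makes Player II indifferent and guarantees 12/23, so it is optimal.

Yes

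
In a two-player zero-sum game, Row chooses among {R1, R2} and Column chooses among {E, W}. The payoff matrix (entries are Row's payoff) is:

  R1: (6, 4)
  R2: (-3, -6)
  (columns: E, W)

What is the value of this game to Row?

Row minima: R1 → 4, R2 → -6; maximin = 4.
Column maxima: E → 6, W → 4; minimax = 4.
Since maximin = minimax = 4, there is a saddle point and the value is 4.

4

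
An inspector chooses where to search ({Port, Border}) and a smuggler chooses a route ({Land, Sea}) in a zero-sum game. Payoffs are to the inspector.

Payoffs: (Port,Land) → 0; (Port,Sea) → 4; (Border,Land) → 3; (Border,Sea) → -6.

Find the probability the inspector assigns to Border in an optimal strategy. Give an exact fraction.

Row minima: Port → 0, Border → -6; maximin = 0.
Column maxima: Land → 3, Sea → 4; minimax = 3.
0 ≠ 3, so there is no saddle point; optimal play is mixed.
Let the inspector play Port with probability p. Expected payoff against Land: 0p + 3(1−p) = −3p + 3; against Sea: 4p + (-6)(1−p) = 10p − 6.
Setting these equal: −3p + 3 = 10p − 6 ⇒ −13p = -9 ⇒ p = 9/13, and the value is (-3)·(9/13) + 3 = 12/13.
For the smuggler: with q = P(Land), equating Port's and Border's payoffs gives −4q + 4 = 9q − 6 ⇒ q = 10/13.

4/13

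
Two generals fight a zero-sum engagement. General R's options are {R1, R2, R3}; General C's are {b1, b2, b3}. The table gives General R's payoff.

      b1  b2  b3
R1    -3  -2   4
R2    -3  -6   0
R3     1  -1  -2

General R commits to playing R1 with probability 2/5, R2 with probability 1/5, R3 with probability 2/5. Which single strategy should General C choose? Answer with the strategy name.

If General C plays b1, General R's expected payoff is (2/5)·(-3) + (1/5)·(-3) + (2/5)·1 = -7/5.
If General C plays b2, General R's expected payoff is (2/5)·(-2) + (1/5)·(-6) + (2/5)·(-1) = -12/5.
If General C plays b3, General R's expected payoff is (2/5)·4 + (1/5)·0 + (2/5)·(-2) = 4/5.
General C minimizes General R's payoff; the smallest is -12/5, so the best response is b2.

b2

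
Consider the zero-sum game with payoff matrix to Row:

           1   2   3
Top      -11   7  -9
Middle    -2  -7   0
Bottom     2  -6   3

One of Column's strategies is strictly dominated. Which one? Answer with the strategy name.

3

1 holds Row's payoff strictly below 3 in every row: -11 < -9, -2 < 0, 2 < 3.
So 3 is strictly dominated for Column.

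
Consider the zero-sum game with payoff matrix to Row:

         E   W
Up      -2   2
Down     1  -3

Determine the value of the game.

-1/2

Row minima: Up → -2, Down → -3; maximin = -2.
Column maxima: E → 1, W → 2; minimax = 1.
-2 ≠ 1, so there is no saddle point; optimal play is mixed.
Let Row play Up with probability p. Expected payoff against E: (-2)p + 1(1−p) = −3p + 1; against W: 2p + (-3)(1−p) = 5p − 3.
Setting these equal: −3p + 1 = 5p − 3 ⇒ −8p = -4 ⇒ p = 1/2, and the value is (-3)·(1/2) + 1 = -1/2.
For Column: with q = P(E), equating Up's and Down's payoffs gives −4q + 2 = 4q − 3 ⇒ q = 5/8.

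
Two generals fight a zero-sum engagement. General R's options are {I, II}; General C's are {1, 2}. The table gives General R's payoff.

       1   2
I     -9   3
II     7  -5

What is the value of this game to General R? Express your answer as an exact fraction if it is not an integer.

-1

Row minima: I → -9, II → -5; maximin = -5.
Column maxima: 1 → 7, 2 → 3; minimax = 3.
-5 ≠ 3, so there is no saddle point; optimal play is mixed.
Let General R play I with probability p. Expected payoff against 1: (-9)p + 7(1−p) = −16p + 7; against 2: 3p + (-5)(1−p) = 8p − 5.
Setting these equal: −16p + 7 = 8p − 5 ⇒ −24p = -12 ⇒ p = 1/2, and the value is (-16)·(1/2) + 7 = -1.
For General C: with q = P(1), equating I's and II's payoffs gives −12q + 3 = 12q − 5 ⇒ q = 1/3.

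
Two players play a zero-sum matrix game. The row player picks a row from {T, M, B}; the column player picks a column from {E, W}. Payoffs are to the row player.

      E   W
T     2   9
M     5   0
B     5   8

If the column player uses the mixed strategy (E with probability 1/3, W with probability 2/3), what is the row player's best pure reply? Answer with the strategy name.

Expected payoff of T: (1/3)·2 + (2/3)·9 = 20/3.
Expected payoff of M: (1/3)·5 + (2/3)·0 = 5/3.
Expected payoff of B: (1/3)·5 + (2/3)·8 = 7.
The largest is 7, so the row player's best response is B.

B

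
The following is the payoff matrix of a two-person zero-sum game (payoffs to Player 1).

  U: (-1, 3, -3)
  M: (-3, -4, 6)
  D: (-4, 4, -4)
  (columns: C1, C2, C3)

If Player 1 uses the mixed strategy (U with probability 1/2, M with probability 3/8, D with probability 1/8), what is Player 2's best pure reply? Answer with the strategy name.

If Player 2 plays C1, Player 1's expected payoff is (1/2)·(-1) + (3/8)·(-3) + (1/8)·(-4) = -17/8.
If Player 2 plays C2, Player 1's expected payoff is (1/2)·3 + (3/8)·(-4) + (1/8)·4 = 1/2.
If Player 2 plays C3, Player 1's expected payoff is (1/2)·(-3) + (3/8)·6 + (1/8)·(-4) = 1/4.
Player 2 minimizes Player 1's payoff; the smallest is -17/8, so the best response is C1.

C1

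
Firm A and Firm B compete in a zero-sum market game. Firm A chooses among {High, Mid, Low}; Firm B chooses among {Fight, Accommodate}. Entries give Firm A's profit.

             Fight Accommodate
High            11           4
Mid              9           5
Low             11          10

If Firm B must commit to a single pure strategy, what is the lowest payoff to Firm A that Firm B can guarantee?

10

Column maxima: Fight → 11, Accommodate → 10.
The smallest of these is 10.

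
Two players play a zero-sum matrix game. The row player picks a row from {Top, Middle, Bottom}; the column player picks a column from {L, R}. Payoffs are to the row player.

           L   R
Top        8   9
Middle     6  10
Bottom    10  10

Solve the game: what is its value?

Row minima: Top → 8, Middle → 6, Bottom → 10; maximin = 10.
Column maxima: L → 10, R → 10; minimax = 10.
Since maximin = minimax = 10, there is a saddle point and the value is 10.

10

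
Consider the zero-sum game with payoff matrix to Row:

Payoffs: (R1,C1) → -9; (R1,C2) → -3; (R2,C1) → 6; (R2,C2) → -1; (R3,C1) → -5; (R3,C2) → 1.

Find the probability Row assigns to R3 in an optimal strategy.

7/13

Row minima: R1 → -9, R2 → -1, R3 → -5; maximin = -1.
Column maxima: C1 → 6, C2 → 1; minimax = 1.
-1 ≠ 1, so there is no saddle point; optimal play is mixed.
R1 is strictly dominated by R2, so Row never plays it.
On the remaining 2×2 (R2, R3 vs C1, C2):
Let Row play R2 with probability p. Expected payoff against C1: 6p + (-5)(1−p) = 11p − 5; against C2: (-1)p + 1(1−p) = −2p + 1.
Setting these equal: 11p − 5 = −2p + 1 ⇒ 13p = 6 ⇒ p = 6/13, and the value is (11)·(6/13) − 5 = 1/13.
For Column: with q = P(C1), equating R2's and R3's payoffs gives 7q − 1 = −6q + 1 ⇒ q = 2/13.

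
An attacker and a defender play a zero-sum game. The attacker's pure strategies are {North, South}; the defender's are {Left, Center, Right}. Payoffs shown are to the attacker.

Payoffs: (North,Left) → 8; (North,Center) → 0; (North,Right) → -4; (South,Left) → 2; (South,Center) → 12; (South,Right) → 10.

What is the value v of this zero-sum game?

Row minima: North → -4, South → 2; maximin = 2.
Column maxima: Left → 8, Center → 12, Right → 10; minimax = 8.
2 ≠ 8, so there is no saddle point; optimal play is mixed.
Center is strictly dominated by Right (it gives the attacker strictly more in every row), so the defender never plays it.
On the remaining 2×2 (North, South vs Left, Right):
Let the attacker play North with probability p. Expected payoff against Left: 8p + 2(1−p) = 6p + 2; against Right: (-4)p + 10(1−p) = −14p + 10.
Setting these equal: 6p + 2 = −14p + 10 ⇒ 20p = 8 ⇒ p = 2/5, and the value is (6)·(2/5) + 2 = 22/5.
For the defender: with q = P(Left), equating North's and South's payoffs gives 12q − 4 = −8q + 10 ⇒ q = 7/10.

22/5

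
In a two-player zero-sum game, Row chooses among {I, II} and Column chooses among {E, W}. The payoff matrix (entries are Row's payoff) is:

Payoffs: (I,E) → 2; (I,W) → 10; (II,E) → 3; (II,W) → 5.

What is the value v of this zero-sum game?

Row minima: I → 2, II → 3; maximin = 3.
Column maxima: E → 3, W → 10; minimax = 3.
Since maximin = minimax = 3, there is a saddle point and the value is 3.

3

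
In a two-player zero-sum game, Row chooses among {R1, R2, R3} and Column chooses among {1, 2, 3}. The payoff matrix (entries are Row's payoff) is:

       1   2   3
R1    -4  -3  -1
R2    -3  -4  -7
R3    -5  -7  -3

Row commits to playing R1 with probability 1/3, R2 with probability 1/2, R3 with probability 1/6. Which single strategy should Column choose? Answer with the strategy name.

If Column plays 1, Row's expected payoff is (1/3)·(-4) + (1/2)·(-3) + (1/6)·(-5) = -11/3.
If Column plays 2, Row's expected payoff is (1/3)·(-3) + (1/2)·(-4) + (1/6)·(-7) = -25/6.
If Column plays 3, Row's expected payoff is (1/3)·(-1) + (1/2)·(-7) + (1/6)·(-3) = -13/3.
Column minimizes Row's payoff; the smallest is -13/3, so the best response is 3.

3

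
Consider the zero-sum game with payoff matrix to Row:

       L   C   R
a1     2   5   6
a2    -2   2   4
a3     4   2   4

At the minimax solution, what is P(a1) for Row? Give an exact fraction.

2/5

Row minima: a1 → 2, a2 → -2, a3 → 2; maximin = 2.
Column maxima: L → 4, C → 5, R → 6; minimax = 4.
2 ≠ 4, so there is no saddle point; optimal play is mixed.
a2 is strictly dominated by a1, so Row never plays it.
R is strictly dominated by C (it gives Row strictly more in every row), so Column never plays it.
On the remaining 2×2 (a1, a3 vs L, C):
Let Row play a1 with probability p. Expected payoff against L: 2p + 4(1−p) = −2p + 4; against C: 5p + 2(1−p) = 3p + 2.
Setting these equal: −2p + 4 = 3p + 2 ⇒ −5p = -2 ⇒ p = 2/5, and the value is (-2)·(2/5) + 4 = 16/5.
For Column: with q = P(L), equating a1's and a3's payoffs gives −3q + 5 = 2q + 2 ⇒ q = 3/5.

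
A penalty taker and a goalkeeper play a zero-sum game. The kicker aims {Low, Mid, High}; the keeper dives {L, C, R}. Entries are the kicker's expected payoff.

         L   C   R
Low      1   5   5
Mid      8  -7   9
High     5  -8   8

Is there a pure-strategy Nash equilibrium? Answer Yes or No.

Row minima: Low → 1, Mid → -7, High → -8; maximin = 1.
Column maxima: L → 8, C → 5, R → 9; minimax = 5.
1 ≠ 5, so no pure-strategy equilibrium exists.

No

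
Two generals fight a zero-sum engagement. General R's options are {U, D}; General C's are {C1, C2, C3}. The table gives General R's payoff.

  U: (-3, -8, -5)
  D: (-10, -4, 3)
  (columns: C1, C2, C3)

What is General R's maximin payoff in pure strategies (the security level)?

-8

Row minima: U → -8, D → -10.
The best of these is -8.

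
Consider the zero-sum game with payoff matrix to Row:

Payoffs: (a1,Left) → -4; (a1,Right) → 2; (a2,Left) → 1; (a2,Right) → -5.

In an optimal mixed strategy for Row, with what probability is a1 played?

1/2

Row minima: a1 → -4, a2 → -5; maximin = -4.
Column maxima: Left → 1, Right → 2; minimax = 1.
-4 ≠ 1, so there is no saddle point; optimal play is mixed.
Let Row play a1 with probability p. Expected payoff against Left: (-4)p + 1(1−p) = −5p + 1; against Right: 2p + (-5)(1−p) = 7p − 5.
Setting these equal: −5p + 1 = 7p − 5 ⇒ −12p = -6 ⇒ p = 1/2, and the value is (-5)·(1/2) + 1 = -3/2.
For Column: with q = P(Left), equating a1's and a2's payoffs gives −6q + 2 = 6q − 5 ⇒ q = 7/12.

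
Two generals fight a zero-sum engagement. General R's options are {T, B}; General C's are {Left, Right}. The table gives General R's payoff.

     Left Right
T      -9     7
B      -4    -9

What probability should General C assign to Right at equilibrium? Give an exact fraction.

Row minima: T → -9, B → -9; maximin = -9.
Column maxima: Left → -4, Right → 7; minimax = -4.
-9 ≠ -4, so there is no saddle point; optimal play is mixed.
Let General R play T with probability p. Expected payoff against Left: (-9)p + (-4)(1−p) = −5p − 4; against Right: 7p + (-9)(1−p) = 16p − 9.
Setting these equal: −5p − 4 = 16p − 9 ⇒ −21p = -5 ⇒ p = 5/21, and the value is (-5)·(5/21) − 4 = -109/21.
For General C: with q = P(Left), equating T's and B's payoffs gives −16q + 7 = 5q − 9 ⇒ q = 16/21.

5/21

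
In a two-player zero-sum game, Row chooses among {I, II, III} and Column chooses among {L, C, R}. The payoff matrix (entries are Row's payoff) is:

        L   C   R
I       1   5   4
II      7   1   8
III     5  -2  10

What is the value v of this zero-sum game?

Row minima: I → 1, II → 1, III → -2; maximin = 1.
Column maxima: L → 7, C → 5, R → 10; minimax = 5.
1 ≠ 5, so there is no saddle point; optimal play is mixed.
R is strictly dominated by L (it gives Row strictly more in every row), so Column never plays it.
With R eliminated, III is strictly dominated by II (II gives Row strictly more in every remaining column), so Row never plays it.
On the remaining 2×2 (I, II vs L, C):
Let Row play I with probability p. Expected payoff against L: 1p + 7(1−p) = −6p + 7; against C: 5p + 1(1−p) = 4p + 1.
Setting these equal: −6p + 7 = 4p + 1 ⇒ −10p = -6 ⇒ p = 3/5, and the value is (-6)·(3/5) + 7 = 17/5.
For Column: with q = P(L), equating I's and II's payoffs gives −4q + 5 = 6q + 1 ⇒ q = 2/5.

17/5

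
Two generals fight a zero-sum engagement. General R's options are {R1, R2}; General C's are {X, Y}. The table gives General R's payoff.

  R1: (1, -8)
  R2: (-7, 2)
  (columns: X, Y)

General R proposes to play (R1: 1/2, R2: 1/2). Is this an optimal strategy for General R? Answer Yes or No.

Yes

Against X this mix gives (1/2)·1 + (1/2)·(-7) = -3.
Against Y this mix gives (1/2)·(-8) + (1/2)·2 = -3.
All of General C's active replies (X, Y) yield -3, and no column does worse for General R. The mix makes General C indifferent and guarantees -3, so it is optimal.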